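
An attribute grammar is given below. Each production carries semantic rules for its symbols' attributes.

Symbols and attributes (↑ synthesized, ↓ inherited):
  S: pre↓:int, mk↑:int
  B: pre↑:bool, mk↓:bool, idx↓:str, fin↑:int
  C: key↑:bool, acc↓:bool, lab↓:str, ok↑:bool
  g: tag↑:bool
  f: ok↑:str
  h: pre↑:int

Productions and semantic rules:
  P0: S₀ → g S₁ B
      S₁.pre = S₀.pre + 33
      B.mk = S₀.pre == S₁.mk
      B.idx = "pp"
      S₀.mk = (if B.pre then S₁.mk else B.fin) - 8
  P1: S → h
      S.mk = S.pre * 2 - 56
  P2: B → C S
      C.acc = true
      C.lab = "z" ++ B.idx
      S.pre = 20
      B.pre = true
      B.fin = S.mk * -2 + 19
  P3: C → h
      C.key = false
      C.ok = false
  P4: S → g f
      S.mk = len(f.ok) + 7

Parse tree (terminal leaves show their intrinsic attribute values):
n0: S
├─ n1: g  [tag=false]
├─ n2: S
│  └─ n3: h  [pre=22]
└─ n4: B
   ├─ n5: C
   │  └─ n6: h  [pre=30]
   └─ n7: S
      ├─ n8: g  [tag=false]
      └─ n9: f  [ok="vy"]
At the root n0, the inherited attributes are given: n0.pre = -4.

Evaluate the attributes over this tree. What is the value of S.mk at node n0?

1. n0.pre = -4  [given at root]
2. n1.tag = false  [terminal]
3. n2.pre = 29  [S₀.pre + 33]
4. n3.pre = 22  [terminal]
5. n2.mk = 2  [S.pre * 2 - 56]
6. n4.mk = false  [S₀.pre == S₁.mk]
7. n4.idx = "pp"  ["pp"]
8. n5.acc = true  [true]
9. n5.lab = "zpp"  ["z" ++ B.idx]
10. n6.pre = 30  [terminal]
11. n5.key = false  [false]
12. n5.ok = false  [false]
13. n7.pre = 20  [20]
14. n8.tag = false  [terminal]
15. n9.ok = "vy"  [terminal]
16. n7.mk = 9  [len(f.ok) + 7]
17. n4.pre = true  [true]
18. n4.fin = 1  [S.mk * -2 + 19]
19. n0.mk = -6  [(if B.pre then S₁.mk else B.fin) - 8]

-6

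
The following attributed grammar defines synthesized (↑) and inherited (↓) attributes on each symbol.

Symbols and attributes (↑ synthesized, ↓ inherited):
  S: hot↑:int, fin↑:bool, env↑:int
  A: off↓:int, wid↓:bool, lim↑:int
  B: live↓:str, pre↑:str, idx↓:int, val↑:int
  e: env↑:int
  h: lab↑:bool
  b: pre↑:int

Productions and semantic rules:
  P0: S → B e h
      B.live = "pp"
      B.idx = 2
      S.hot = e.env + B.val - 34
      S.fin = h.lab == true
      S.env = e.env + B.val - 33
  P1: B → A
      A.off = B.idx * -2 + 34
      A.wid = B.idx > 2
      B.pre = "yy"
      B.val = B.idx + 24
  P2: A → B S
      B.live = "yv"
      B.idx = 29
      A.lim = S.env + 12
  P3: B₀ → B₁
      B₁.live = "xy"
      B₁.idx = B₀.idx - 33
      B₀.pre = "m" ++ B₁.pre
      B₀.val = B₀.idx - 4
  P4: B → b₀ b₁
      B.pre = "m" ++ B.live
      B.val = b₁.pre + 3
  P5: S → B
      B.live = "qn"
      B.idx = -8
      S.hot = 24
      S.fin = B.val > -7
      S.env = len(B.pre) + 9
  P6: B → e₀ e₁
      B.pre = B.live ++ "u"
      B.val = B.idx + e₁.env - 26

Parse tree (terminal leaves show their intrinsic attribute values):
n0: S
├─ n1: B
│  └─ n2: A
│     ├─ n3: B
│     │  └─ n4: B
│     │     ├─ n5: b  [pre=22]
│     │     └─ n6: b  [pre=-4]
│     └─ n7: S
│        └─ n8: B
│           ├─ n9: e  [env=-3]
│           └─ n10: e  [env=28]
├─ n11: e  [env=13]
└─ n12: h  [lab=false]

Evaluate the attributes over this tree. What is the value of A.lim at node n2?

24

1. n1.live = "pp"  ["pp"]
2. n1.idx = 2  [2]
3. n2.off = 30  [B.idx * -2 + 34]
4. n2.wid = false  [B.idx > 2]
5. n3.live = "yv"  ["yv"]
6. n3.idx = 29  [29]
7. n4.live = "xy"  ["xy"]
8. n4.idx = -4  [B₀.idx - 33]
9. n5.pre = 22  [terminal]
10. n6.pre = -4  [terminal]
11. n4.pre = "mxy"  ["m" ++ B.live]
12. n4.val = -1  [b₁.pre + 3]
13. n3.pre = "mmxy"  ["m" ++ B₁.pre]
14. n3.val = 25  [B₀.idx - 4]
15. n8.live = "qn"  ["qn"]
16. n8.idx = -8  [-8]
17. n9.env = -3  [terminal]
18. n10.env = 28  [terminal]
19. n8.pre = "qnu"  [B.live ++ "u"]
20. n8.val = -6  [B.idx + e₁.env - 26]
21. n7.hot = 24  [24]
22. n7.fin = true  [B.val > -7]
23. n7.env = 12  [len(B.pre) + 9]
24. n2.lim = 24  [S.env + 12]
25. n1.pre = "yy"  ["yy"]
26. n1.val = 26  [B.idx + 24]
27. n11.env = 13  [terminal]
28. n12.lab = false  [terminal]
29. n0.hot = 5  [e.env + B.val - 34]
30. n0.fin = false  [h.lab == true]
31. n0.env = 6  [e.env + B.val - 33]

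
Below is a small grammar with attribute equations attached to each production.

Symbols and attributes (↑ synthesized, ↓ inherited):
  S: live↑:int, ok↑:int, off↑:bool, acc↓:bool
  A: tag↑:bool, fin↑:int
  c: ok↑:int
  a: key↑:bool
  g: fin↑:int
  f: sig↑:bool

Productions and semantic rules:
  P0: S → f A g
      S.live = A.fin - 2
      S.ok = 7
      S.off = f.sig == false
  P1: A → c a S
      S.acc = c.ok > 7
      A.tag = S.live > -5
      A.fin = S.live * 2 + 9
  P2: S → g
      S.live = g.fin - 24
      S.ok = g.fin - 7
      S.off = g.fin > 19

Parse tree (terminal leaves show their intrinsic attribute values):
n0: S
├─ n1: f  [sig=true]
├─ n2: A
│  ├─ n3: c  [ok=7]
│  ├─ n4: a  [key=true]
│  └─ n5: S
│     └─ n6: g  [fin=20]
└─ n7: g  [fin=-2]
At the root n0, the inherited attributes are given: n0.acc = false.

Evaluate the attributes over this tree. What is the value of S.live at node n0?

-1

1. n0.acc = false  [given at root]
2. n1.sig = true  [terminal]
3. n3.ok = 7  [terminal]
4. n4.key = true  [terminal]
5. n5.acc = false  [c.ok > 7]
6. n6.fin = 20  [terminal]
7. n5.live = -4  [g.fin - 24]
8. n5.ok = 13  [g.fin - 7]
9. n5.off = true  [g.fin > 19]
10. n2.tag = true  [S.live > -5]
11. n2.fin = 1  [S.live * 2 + 9]
12. n7.fin = -2  [terminal]
13. n0.live = -1  [A.fin - 2]
14. n0.ok = 7  [7]
15. n0.off = false  [f.sig == false]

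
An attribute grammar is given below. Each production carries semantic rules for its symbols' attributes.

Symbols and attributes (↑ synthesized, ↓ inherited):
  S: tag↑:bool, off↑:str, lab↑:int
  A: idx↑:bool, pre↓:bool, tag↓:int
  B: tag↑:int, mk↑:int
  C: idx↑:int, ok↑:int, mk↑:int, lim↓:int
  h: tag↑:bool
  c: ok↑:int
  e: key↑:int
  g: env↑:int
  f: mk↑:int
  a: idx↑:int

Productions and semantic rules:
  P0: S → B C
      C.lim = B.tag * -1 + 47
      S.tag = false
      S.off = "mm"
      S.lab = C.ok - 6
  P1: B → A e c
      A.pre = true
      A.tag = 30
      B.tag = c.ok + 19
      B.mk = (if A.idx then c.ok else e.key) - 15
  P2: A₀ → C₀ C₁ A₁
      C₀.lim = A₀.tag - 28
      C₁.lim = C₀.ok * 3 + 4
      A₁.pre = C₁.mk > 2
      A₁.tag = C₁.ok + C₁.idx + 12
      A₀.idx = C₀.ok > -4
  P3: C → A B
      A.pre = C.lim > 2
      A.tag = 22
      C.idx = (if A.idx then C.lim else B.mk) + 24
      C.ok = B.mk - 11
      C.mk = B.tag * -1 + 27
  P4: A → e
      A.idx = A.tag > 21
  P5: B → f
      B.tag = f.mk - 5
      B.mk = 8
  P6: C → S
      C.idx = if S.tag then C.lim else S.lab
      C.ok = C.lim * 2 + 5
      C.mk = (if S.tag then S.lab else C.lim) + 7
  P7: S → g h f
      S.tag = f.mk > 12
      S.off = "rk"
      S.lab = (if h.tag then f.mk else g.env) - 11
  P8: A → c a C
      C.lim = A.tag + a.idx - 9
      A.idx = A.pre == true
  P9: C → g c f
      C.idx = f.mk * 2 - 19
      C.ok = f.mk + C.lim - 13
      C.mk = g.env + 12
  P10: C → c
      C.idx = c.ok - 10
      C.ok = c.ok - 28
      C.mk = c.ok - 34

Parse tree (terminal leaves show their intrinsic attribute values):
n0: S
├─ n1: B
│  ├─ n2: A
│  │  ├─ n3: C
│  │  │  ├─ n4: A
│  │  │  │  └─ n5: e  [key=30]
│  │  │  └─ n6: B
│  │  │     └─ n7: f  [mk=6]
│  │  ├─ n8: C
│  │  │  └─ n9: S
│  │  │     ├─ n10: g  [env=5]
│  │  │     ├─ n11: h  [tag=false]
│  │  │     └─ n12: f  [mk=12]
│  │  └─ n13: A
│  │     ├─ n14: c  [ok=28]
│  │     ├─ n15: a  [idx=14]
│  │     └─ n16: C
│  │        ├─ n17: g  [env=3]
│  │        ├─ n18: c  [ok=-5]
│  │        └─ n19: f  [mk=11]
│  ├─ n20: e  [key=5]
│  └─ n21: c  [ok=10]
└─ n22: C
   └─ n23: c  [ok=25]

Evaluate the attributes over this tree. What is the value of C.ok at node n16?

1. n2.pre = true  [true]
2. n2.tag = 30  [30]
3. n3.lim = 2  [A₀.tag - 28]
4. n4.pre = false  [C.lim > 2]
5. n4.tag = 22  [22]
6. n5.key = 30  [terminal]
7. n4.idx = true  [A.tag > 21]
8. n7.mk = 6  [terminal]
9. n6.tag = 1  [f.mk - 5]
10. n6.mk = 8  [8]
11. n3.idx = 26  [(if A.idx then C.lim else B.mk) + 24]
12. n3.ok = -3  [B.mk - 11]
13. n3.mk = 26  [B.tag * -1 + 27]
14. n8.lim = -5  [C₀.ok * 3 + 4]
15. n10.env = 5  [terminal]
16. n11.tag = false  [terminal]
17. n12.mk = 12  [terminal]
18. n9.tag = false  [f.mk > 12]
19. n9.off = "rk"  ["rk"]
20. n9.lab = -6  [(if h.tag then f.mk else g.env) - 11]
21. n8.idx = -6  [if S.tag then C.lim else S.lab]
22. n8.ok = -5  [C.lim * 2 + 5]
23. n8.mk = 2  [(if S.tag then S.lab else C.lim) + 7]
24. n13.pre = false  [C₁.mk > 2]
25. n13.tag = 1  [C₁.ok + C₁.idx + 12]
26. n14.ok = 28  [terminal]
27. n15.idx = 14  [terminal]
28. n16.lim = 6  [A.tag + a.idx - 9]
29. n17.env = 3  [terminal]
30. n18.ok = -5  [terminal]
31. n19.mk = 11  [terminal]
32. n16.idx = 3  [f.mk * 2 - 19]
33. n16.ok = 4  [f.mk + C.lim - 13]
34. n16.mk = 15  [g.env + 12]
35. n13.idx = false  [A.pre == true]
36. n2.idx = true  [C₀.ok > -4]
37. n20.key = 5  [terminal]
38. n21.ok = 10  [terminal]
39. n1.tag = 29  [c.ok + 19]
40. n1.mk = -5  [(if A.idx then c.ok else e.key) - 15]
41. n22.lim = 18  [B.tag * -1 + 47]
42. n23.ok = 25  [terminal]
43. n22.idx = 15  [c.ok - 10]
44. n22.ok = -3  [c.ok - 28]
45. n22.mk = -9  [c.ok - 34]
46. n0.tag = false  [false]
47. n0.off = "mm"  ["mm"]
48. n0.lab = -9  [C.ok - 6]

4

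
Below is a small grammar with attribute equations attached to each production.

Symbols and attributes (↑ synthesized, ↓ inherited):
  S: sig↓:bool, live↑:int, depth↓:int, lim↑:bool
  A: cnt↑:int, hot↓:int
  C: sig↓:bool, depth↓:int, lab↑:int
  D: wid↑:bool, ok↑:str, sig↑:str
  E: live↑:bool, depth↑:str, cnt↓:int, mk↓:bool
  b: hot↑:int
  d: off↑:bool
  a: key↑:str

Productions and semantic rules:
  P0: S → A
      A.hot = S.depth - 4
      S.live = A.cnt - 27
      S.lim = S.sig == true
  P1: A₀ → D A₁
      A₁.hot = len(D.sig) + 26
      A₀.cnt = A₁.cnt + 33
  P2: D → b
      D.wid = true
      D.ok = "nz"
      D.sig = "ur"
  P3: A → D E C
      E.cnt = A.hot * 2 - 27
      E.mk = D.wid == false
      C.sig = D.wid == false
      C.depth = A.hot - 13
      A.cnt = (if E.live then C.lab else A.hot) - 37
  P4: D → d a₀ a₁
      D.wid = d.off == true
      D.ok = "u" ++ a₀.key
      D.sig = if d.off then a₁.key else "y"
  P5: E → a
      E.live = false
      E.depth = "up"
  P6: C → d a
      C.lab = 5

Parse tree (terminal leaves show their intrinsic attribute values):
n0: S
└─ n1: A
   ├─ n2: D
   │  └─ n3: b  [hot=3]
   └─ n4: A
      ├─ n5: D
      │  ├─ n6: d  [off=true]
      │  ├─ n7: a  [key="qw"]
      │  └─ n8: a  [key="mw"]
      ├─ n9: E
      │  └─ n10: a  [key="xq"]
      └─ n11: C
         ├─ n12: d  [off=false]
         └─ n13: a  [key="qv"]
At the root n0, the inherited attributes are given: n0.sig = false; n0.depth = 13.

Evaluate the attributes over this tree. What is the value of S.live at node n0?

1. n0.sig = false  [given at root]
2. n0.depth = 13  [given at root]
3. n1.hot = 9  [S.depth - 4]
4. n3.hot = 3  [terminal]
5. n2.wid = true  [true]
6. n2.ok = "nz"  ["nz"]
7. n2.sig = "ur"  ["ur"]
8. n4.hot = 28  [len(D.sig) + 26]
9. n6.off = true  [terminal]
10. n7.key = "qw"  [terminal]
11. n8.key = "mw"  [terminal]
12. n5.wid = true  [d.off == true]
13. n5.ok = "uqw"  ["u" ++ a₀.key]
14. n5.sig = "mw"  [if d.off then a₁.key else "y"]
15. n9.cnt = 29  [A.hot * 2 - 27]
16. n9.mk = false  [D.wid == false]
17. n10.key = "xq"  [terminal]
18. n9.live = false  [false]
19. n9.depth = "up"  ["up"]
20. n11.sig = false  [D.wid == false]
21. n11.depth = 15  [A.hot - 13]
22. n12.off = false  [terminal]
23. n13.key = "qv"  [terminal]
24. n11.lab = 5  [5]
25. n4.cnt = -9  [(if E.live then C.lab else A.hot) - 37]
26. n1.cnt = 24  [A₁.cnt + 33]
27. n0.live = -3  [A.cnt - 27]
28. n0.lim = false  [S.sig == true]

-3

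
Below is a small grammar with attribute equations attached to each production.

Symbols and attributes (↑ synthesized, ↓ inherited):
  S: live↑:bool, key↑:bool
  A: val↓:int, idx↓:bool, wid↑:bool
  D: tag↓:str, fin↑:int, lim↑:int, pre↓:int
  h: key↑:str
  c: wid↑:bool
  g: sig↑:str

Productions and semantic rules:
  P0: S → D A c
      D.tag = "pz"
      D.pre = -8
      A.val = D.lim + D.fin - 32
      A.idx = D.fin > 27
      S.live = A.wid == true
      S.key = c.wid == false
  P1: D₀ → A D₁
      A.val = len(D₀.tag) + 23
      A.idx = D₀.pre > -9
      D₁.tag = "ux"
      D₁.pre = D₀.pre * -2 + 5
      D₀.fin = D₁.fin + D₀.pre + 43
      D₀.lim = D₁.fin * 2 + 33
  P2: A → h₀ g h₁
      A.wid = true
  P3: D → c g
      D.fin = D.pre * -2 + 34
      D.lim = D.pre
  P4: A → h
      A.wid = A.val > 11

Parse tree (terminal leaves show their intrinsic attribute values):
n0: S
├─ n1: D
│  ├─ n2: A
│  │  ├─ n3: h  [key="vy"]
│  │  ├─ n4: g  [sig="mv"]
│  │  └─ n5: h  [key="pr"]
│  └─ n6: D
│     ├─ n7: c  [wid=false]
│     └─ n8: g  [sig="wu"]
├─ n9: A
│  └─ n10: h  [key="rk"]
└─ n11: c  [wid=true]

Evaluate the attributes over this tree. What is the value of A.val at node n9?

12

1. n1.tag = "pz"  ["pz"]
2. n1.pre = -8  [-8]
3. n2.val = 25  [len(D₀.tag) + 23]
4. n2.idx = true  [D₀.pre > -9]
5. n3.key = "vy"  [terminal]
6. n4.sig = "mv"  [terminal]
7. n5.key = "pr"  [terminal]
8. n2.wid = true  [true]
9. n6.tag = "ux"  ["ux"]
10. n6.pre = 21  [D₀.pre * -2 + 5]
11. n7.wid = false  [terminal]
12. n8.sig = "wu"  [terminal]
13. n6.fin = -8  [D.pre * -2 + 34]
14. n6.lim = 21  [D.pre]
15. n1.fin = 27  [D₁.fin + D₀.pre + 43]
16. n1.lim = 17  [D₁.fin * 2 + 33]
17. n9.val = 12  [D.lim + D.fin - 32]
18. n9.idx = false  [D.fin > 27]
19. n10.key = "rk"  [terminal]
20. n9.wid = true  [A.val > 11]
21. n11.wid = true  [terminal]
22. n0.live = true  [A.wid == true]
23. n0.key = false  [c.wid == false]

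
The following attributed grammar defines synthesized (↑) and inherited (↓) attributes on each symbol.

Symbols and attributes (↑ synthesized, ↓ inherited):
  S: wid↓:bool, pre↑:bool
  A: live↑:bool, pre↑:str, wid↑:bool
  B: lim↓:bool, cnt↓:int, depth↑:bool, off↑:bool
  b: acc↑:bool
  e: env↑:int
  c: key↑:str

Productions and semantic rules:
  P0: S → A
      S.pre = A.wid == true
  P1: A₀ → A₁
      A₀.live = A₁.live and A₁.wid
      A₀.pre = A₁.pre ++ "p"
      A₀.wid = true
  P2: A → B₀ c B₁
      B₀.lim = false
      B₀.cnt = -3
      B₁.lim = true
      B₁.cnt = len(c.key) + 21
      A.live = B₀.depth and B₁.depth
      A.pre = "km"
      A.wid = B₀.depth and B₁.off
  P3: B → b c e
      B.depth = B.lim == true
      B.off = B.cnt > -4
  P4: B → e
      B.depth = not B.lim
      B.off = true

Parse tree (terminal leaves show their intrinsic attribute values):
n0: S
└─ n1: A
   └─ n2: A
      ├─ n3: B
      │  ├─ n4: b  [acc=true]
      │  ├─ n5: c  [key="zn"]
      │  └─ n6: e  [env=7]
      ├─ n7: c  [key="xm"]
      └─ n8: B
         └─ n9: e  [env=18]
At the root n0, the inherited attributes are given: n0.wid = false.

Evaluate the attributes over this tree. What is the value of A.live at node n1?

false

1. n0.wid = false  [given at root]
2. n3.lim = false  [false]
3. n3.cnt = -3  [-3]
4. n4.acc = true  [terminal]
5. n5.key = "zn"  [terminal]
6. n6.env = 7  [terminal]
7. n3.depth = false  [B.lim == true]
8. n3.off = true  [B.cnt > -4]
9. n7.key = "xm"  [terminal]
10. n8.lim = true  [true]
11. n8.cnt = 23  [len(c.key) + 21]
12. n9.env = 18  [terminal]
13. n8.depth = false  [not B.lim]
14. n8.off = true  [true]
15. n2.live = false  [B₀.depth and B₁.depth]
16. n2.pre = "km"  ["km"]
17. n2.wid = false  [B₀.depth and B₁.off]
18. n1.live = false  [A₁.live and A₁.wid]
19. n1.pre = "kmp"  [A₁.pre ++ "p"]
20. n1.wid = true  [true]
21. n0.pre = true  [A.wid == true]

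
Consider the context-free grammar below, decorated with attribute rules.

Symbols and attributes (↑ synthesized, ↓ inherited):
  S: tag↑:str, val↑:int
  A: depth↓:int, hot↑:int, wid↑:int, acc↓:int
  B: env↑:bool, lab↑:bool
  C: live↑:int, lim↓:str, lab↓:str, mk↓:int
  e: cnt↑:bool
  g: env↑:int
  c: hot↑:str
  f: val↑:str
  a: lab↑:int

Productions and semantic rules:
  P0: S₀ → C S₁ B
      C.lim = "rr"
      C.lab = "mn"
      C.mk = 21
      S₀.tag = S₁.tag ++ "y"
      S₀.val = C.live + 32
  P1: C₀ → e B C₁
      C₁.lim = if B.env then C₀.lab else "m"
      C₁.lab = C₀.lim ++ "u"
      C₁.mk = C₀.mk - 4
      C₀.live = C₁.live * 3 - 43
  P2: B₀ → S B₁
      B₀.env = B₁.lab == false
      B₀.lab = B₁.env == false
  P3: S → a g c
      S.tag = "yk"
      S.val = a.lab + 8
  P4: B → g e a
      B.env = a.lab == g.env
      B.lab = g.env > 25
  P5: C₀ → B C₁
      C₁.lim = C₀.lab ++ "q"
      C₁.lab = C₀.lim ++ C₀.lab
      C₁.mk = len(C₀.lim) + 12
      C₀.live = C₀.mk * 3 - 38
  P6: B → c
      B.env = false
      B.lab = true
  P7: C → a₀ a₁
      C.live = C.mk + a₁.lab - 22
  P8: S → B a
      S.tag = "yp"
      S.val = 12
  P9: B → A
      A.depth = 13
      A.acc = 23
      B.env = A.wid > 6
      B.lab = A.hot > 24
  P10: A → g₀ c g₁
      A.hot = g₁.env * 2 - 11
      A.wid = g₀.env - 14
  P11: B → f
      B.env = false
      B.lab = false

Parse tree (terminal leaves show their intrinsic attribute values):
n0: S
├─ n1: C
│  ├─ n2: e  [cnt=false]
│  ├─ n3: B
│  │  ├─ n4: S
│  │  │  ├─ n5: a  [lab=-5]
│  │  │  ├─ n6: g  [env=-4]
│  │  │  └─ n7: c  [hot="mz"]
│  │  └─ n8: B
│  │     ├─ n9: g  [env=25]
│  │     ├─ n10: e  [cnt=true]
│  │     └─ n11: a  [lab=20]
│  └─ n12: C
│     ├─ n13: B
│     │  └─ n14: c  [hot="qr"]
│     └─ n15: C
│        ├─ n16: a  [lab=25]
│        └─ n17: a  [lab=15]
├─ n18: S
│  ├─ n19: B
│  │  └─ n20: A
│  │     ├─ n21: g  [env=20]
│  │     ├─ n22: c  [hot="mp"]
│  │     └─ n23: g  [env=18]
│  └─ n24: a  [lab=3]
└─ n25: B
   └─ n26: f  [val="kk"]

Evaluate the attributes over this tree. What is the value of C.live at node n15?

7

1. n1.lim = "rr"  ["rr"]
2. n1.lab = "mn"  ["mn"]
3. n1.mk = 21  [21]
4. n2.cnt = false  [terminal]
5. n5.lab = -5  [terminal]
6. n6.env = -4  [terminal]
7. n7.hot = "mz"  [terminal]
8. n4.tag = "yk"  ["yk"]
9. n4.val = 3  [a.lab + 8]
10. n9.env = 25  [terminal]
11. n10.cnt = true  [terminal]
12. n11.lab = 20  [terminal]
13. n8.env = false  [a.lab == g.env]
14. n8.lab = false  [g.env > 25]
15. n3.env = true  [B₁.lab == false]
16. n3.lab = true  [B₁.env == false]
17. n12.lim = "mn"  [if B.env then C₀.lab else "m"]
18. n12.lab = "rru"  [C₀.lim ++ "u"]
19. n12.mk = 17  [C₀.mk - 4]
20. n14.hot = "qr"  [terminal]
21. n13.env = false  [false]
22. n13.lab = true  [true]
23. n15.lim = "rruq"  [C₀.lab ++ "q"]
24. n15.lab = "mnrru"  [C₀.lim ++ C₀.lab]
25. n15.mk = 14  [len(C₀.lim) + 12]
26. n16.lab = 25  [terminal]
27. n17.lab = 15  [terminal]
28. n15.live = 7  [C.mk + a₁.lab - 22]
29. n12.live = 13  [C₀.mk * 3 - 38]
30. n1.live = -4  [C₁.live * 3 - 43]
31. n20.depth = 13  [13]
32. n20.acc = 23  [23]
33. n21.env = 20  [terminal]
34. n22.hot = "mp"  [terminal]
35. n23.env = 18  [terminal]
36. n20.hot = 25  [g₁.env * 2 - 11]
37. n20.wid = 6  [g₀.env - 14]
38. n19.env = false  [A.wid > 6]
39. n19.lab = true  [A.hot > 24]
40. n24.lab = 3  [terminal]
41. n18.tag = "yp"  ["yp"]
42. n18.val = 12  [12]
43. n26.val = "kk"  [terminal]
44. n25.env = false  [false]
45. n25.lab = false  [false]
46. n0.tag = "ypy"  [S₁.tag ++ "y"]
47. n0.val = 28  [C.live + 32]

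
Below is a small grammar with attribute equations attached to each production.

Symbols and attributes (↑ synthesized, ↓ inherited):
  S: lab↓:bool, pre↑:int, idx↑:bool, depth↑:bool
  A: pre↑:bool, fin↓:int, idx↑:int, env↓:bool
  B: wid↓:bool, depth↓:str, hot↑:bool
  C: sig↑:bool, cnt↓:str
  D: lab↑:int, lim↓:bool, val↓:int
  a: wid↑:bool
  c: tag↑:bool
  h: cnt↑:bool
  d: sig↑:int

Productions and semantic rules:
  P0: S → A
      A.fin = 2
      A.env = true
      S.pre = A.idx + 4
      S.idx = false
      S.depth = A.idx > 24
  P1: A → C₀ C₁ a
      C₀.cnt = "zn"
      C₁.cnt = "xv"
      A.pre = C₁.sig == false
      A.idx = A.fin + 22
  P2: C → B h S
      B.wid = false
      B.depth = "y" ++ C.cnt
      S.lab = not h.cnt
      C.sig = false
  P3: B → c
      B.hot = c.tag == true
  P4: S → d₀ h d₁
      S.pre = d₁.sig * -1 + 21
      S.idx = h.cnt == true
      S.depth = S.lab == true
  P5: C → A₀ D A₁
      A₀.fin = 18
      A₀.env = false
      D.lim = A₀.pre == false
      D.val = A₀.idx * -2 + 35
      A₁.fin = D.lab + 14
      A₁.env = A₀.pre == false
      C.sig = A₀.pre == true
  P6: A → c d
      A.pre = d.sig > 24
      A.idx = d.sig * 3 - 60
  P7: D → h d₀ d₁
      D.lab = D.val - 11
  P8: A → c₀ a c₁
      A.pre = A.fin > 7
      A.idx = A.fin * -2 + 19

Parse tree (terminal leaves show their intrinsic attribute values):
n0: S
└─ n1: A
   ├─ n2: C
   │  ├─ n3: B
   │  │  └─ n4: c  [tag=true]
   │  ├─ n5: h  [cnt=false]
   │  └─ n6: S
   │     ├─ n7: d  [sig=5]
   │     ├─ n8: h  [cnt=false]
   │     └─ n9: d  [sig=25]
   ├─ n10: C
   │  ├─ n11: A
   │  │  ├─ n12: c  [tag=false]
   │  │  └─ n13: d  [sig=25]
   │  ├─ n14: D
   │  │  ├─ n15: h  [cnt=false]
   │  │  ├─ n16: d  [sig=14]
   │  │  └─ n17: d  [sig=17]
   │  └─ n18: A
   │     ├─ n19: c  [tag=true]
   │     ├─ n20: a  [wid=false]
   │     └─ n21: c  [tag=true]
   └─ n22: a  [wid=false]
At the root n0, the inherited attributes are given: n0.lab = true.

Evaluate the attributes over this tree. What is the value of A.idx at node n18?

1. n0.lab = true  [given at root]
2. n1.fin = 2  [2]
3. n1.env = true  [true]
4. n2.cnt = "zn"  ["zn"]
5. n3.wid = false  [false]
6. n3.depth = "yzn"  ["y" ++ C.cnt]
7. n4.tag = true  [terminal]
8. n3.hot = true  [c.tag == true]
9. n5.cnt = false  [terminal]
10. n6.lab = true  [not h.cnt]
11. n7.sig = 5  [terminal]
12. n8.cnt = false  [terminal]
13. n9.sig = 25  [terminal]
14. n6.pre = -4  [d₁.sig * -1 + 21]
15. n6.idx = false  [h.cnt == true]
16. n6.depth = true  [S.lab == true]
17. n2.sig = false  [false]
18. n10.cnt = "xv"  ["xv"]
19. n11.fin = 18  [18]
20. n11.env = false  [false]
21. n12.tag = false  [terminal]
22. n13.sig = 25  [terminal]
23. n11.pre = true  [d.sig > 24]
24. n11.idx = 15  [d.sig * 3 - 60]
25. n14.lim = false  [A₀.pre == false]
26. n14.val = 5  [A₀.idx * -2 + 35]
27. n15.cnt = false  [terminal]
28. n16.sig = 14  [terminal]
29. n17.sig = 17  [terminal]
30. n14.lab = -6  [D.val - 11]
31. n18.fin = 8  [D.lab + 14]
32. n18.env = false  [A₀.pre == false]
33. n19.tag = true  [terminal]
34. n20.wid = false  [terminal]
35. n21.tag = true  [terminal]
36. n18.pre = true  [A.fin > 7]
37. n18.idx = 3  [A.fin * -2 + 19]
38. n10.sig = true  [A₀.pre == true]
39. n22.wid = false  [terminal]
40. n1.pre = false  [C₁.sig == false]
41. n1.idx = 24  [A.fin + 22]
42. n0.pre = 28  [A.idx + 4]
43. n0.idx = false  [false]
44. n0.depth = false  [A.idx > 24]

3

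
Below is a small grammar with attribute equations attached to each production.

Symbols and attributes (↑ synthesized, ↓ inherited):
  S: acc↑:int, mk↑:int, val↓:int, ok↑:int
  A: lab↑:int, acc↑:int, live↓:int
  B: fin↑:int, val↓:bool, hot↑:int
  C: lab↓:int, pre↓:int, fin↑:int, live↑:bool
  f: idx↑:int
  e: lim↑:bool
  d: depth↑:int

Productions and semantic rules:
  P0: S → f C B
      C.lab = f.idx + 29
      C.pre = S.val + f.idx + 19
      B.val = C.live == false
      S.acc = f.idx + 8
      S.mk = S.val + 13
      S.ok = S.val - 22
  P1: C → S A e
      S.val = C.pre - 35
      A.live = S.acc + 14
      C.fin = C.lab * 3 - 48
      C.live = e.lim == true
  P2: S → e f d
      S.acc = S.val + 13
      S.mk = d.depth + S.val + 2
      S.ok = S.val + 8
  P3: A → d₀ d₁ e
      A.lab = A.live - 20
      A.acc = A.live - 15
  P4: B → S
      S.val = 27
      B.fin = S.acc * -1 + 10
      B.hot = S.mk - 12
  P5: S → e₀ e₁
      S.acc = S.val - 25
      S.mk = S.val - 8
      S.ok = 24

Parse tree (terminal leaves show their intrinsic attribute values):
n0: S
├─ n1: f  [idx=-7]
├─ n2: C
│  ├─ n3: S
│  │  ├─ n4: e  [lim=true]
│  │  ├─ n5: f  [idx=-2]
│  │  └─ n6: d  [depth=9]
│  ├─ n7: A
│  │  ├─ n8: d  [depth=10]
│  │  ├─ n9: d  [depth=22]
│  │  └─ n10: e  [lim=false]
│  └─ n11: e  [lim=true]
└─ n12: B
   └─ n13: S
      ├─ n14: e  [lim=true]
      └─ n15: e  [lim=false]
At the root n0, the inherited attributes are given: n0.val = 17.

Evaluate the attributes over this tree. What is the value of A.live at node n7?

1. n0.val = 17  [given at root]
2. n1.idx = -7  [terminal]
3. n2.lab = 22  [f.idx + 29]
4. n2.pre = 29  [S.val + f.idx + 19]
5. n3.val = -6  [C.pre - 35]
6. n4.lim = true  [terminal]
7. n5.idx = -2  [terminal]
8. n6.depth = 9  [terminal]
9. n3.acc = 7  [S.val + 13]
10. n3.mk = 5  [d.depth + S.val + 2]
11. n3.ok = 2  [S.val + 8]
12. n7.live = 21  [S.acc + 14]
13. n8.depth = 10  [terminal]
14. n9.depth = 22  [terminal]
15. n10.lim = false  [terminal]
16. n7.lab = 1  [A.live - 20]
17. n7.acc = 6  [A.live - 15]
18. n11.lim = true  [terminal]
19. n2.fin = 18  [C.lab * 3 - 48]
20. n2.live = true  [e.lim == true]
21. n12.val = false  [C.live == false]
22. n13.val = 27  [27]
23. n14.lim = true  [terminal]
24. n15.lim = false  [terminal]
25. n13.acc = 2  [S.val - 25]
26. n13.mk = 19  [S.val - 8]
27. n13.ok = 24  [24]
28. n12.fin = 8  [S.acc * -1 + 10]
29. n12.hot = 7  [S.mk - 12]
30. n0.acc = 1  [f.idx + 8]
31. n0.mk = 30  [S.val + 13]
32. n0.ok = -5  [S.val - 22]

21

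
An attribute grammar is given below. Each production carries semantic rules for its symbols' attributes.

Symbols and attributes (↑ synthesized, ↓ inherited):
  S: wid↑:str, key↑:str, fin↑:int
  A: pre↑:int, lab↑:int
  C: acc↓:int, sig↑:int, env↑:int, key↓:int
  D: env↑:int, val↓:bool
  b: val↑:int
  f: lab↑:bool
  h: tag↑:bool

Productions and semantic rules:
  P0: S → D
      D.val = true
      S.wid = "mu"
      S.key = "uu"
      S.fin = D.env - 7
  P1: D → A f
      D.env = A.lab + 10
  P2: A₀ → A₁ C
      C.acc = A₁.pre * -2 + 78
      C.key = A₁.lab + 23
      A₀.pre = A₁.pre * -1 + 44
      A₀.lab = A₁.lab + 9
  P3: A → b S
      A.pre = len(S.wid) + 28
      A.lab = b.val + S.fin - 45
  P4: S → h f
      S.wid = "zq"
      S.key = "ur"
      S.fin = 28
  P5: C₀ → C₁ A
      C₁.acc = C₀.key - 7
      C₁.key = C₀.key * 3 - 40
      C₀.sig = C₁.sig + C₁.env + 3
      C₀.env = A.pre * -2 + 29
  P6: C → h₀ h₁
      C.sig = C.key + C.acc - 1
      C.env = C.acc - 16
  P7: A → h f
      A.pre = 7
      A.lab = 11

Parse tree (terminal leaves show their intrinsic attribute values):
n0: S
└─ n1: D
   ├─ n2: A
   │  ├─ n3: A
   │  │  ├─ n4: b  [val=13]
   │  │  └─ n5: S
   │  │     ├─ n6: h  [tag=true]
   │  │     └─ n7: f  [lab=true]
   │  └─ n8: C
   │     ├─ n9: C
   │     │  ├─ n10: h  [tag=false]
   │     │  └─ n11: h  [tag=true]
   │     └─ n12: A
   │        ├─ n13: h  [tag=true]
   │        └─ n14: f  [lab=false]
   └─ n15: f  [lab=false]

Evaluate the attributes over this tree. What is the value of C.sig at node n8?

27

1. n1.val = true  [true]
2. n4.val = 13  [terminal]
3. n6.tag = true  [terminal]
4. n7.lab = true  [terminal]
5. n5.wid = "zq"  ["zq"]
6. n5.key = "ur"  ["ur"]
7. n5.fin = 28  [28]
8. n3.pre = 30  [len(S.wid) + 28]
9. n3.lab = -4  [b.val + S.fin - 45]
10. n8.acc = 18  [A₁.pre * -2 + 78]
11. n8.key = 19  [A₁.lab + 23]
12. n9.acc = 12  [C₀.key - 7]
13. n9.key = 17  [C₀.key * 3 - 40]
14. n10.tag = false  [terminal]
15. n11.tag = true  [terminal]
16. n9.sig = 28  [C.key + C.acc - 1]
17. n9.env = -4  [C.acc - 16]
18. n13.tag = true  [terminal]
19. n14.lab = false  [terminal]
20. n12.pre = 7  [7]
21. n12.lab = 11  [11]
22. n8.sig = 27  [C₁.sig + C₁.env + 3]
23. n8.env = 15  [A.pre * -2 + 29]
24. n2.pre = 14  [A₁.pre * -1 + 44]
25. n2.lab = 5  [A₁.lab + 9]
26. n15.lab = false  [terminal]
27. n1.env = 15  [A.lab + 10]
28. n0.wid = "mu"  ["mu"]
29. n0.key = "uu"  ["uu"]
30. n0.fin = 8  [D.env - 7]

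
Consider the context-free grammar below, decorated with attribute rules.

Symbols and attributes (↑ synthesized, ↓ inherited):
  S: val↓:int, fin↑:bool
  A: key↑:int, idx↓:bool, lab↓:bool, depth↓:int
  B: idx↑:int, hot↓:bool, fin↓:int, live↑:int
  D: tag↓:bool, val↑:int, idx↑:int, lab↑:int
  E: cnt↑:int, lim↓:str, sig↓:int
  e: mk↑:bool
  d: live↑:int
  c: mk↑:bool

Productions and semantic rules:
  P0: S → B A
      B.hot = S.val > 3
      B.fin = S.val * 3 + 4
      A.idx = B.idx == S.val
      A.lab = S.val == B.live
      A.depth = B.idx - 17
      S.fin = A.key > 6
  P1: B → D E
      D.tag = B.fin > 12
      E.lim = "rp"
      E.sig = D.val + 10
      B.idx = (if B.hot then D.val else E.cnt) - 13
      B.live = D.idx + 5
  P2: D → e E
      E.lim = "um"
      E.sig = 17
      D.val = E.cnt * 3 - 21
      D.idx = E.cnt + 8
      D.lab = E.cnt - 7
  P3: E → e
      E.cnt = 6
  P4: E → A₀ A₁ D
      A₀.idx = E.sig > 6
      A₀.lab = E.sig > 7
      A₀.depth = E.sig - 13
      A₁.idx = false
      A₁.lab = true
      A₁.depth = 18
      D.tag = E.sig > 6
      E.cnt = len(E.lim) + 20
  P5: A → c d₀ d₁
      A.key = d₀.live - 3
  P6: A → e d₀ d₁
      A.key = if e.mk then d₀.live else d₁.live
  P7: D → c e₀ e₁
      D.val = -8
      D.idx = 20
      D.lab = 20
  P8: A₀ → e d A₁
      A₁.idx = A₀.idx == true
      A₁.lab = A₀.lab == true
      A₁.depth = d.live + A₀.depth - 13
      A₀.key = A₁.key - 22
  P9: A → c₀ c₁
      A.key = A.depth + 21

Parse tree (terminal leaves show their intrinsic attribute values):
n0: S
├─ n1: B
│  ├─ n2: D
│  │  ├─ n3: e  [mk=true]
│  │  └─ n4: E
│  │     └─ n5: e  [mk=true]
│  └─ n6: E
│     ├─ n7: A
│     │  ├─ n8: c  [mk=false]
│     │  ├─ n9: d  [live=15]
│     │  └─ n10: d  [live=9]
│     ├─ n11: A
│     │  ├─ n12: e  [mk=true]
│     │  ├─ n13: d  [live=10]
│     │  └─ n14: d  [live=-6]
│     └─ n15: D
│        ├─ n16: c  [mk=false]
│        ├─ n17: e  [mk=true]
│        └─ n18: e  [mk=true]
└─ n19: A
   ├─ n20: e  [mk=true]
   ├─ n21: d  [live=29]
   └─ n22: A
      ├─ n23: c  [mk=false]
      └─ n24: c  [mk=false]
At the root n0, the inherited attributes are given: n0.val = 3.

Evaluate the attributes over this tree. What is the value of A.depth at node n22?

8

1. n0.val = 3  [given at root]
2. n1.hot = false  [S.val > 3]
3. n1.fin = 13  [S.val * 3 + 4]
4. n2.tag = true  [B.fin > 12]
5. n3.mk = true  [terminal]
6. n4.lim = "um"  ["um"]
7. n4.sig = 17  [17]
8. n5.mk = true  [terminal]
9. n4.cnt = 6  [6]
10. n2.val = -3  [E.cnt * 3 - 21]
11. n2.idx = 14  [E.cnt + 8]
12. n2.lab = -1  [E.cnt - 7]
13. n6.lim = "rp"  ["rp"]
14. n6.sig = 7  [D.val + 10]
15. n7.idx = true  [E.sig > 6]
16. n7.lab = false  [E.sig > 7]
17. n7.depth = -6  [E.sig - 13]
18. n8.mk = false  [terminal]
19. n9.live = 15  [terminal]
20. n10.live = 9  [terminal]
21. n7.key = 12  [d₀.live - 3]
22. n11.idx = false  [false]
23. n11.lab = true  [true]
24. n11.depth = 18  [18]
25. n12.mk = true  [terminal]
26. n13.live = 10  [terminal]
27. n14.live = -6  [terminal]
28. n11.key = 10  [if e.mk then d₀.live else d₁.live]
29. n15.tag = true  [E.sig > 6]
30. n16.mk = false  [terminal]
31. n17.mk = true  [terminal]
32. n18.mk = true  [terminal]
33. n15.val = -8  [-8]
34. n15.idx = 20  [20]
35. n15.lab = 20  [20]
36. n6.cnt = 22  [len(E.lim) + 20]
37. n1.idx = 9  [(if B.hot then D.val else E.cnt) - 13]
38. n1.live = 19  [D.idx + 5]
39. n19.idx = false  [B.idx == S.val]
40. n19.lab = false  [S.val == B.live]
41. n19.depth = -8  [B.idx - 17]
42. n20.mk = true  [terminal]
43. n21.live = 29  [terminal]
44. n22.idx = false  [A₀.idx == true]
45. n22.lab = false  [A₀.lab == true]
46. n22.depth = 8  [d.live + A₀.depth - 13]
47. n23.mk = false  [terminal]
48. n24.mk = false  [terminal]
49. n22.key = 29  [A.depth + 21]
50. n19.key = 7  [A₁.key - 22]
51. n0.fin = true  [A.key > 6]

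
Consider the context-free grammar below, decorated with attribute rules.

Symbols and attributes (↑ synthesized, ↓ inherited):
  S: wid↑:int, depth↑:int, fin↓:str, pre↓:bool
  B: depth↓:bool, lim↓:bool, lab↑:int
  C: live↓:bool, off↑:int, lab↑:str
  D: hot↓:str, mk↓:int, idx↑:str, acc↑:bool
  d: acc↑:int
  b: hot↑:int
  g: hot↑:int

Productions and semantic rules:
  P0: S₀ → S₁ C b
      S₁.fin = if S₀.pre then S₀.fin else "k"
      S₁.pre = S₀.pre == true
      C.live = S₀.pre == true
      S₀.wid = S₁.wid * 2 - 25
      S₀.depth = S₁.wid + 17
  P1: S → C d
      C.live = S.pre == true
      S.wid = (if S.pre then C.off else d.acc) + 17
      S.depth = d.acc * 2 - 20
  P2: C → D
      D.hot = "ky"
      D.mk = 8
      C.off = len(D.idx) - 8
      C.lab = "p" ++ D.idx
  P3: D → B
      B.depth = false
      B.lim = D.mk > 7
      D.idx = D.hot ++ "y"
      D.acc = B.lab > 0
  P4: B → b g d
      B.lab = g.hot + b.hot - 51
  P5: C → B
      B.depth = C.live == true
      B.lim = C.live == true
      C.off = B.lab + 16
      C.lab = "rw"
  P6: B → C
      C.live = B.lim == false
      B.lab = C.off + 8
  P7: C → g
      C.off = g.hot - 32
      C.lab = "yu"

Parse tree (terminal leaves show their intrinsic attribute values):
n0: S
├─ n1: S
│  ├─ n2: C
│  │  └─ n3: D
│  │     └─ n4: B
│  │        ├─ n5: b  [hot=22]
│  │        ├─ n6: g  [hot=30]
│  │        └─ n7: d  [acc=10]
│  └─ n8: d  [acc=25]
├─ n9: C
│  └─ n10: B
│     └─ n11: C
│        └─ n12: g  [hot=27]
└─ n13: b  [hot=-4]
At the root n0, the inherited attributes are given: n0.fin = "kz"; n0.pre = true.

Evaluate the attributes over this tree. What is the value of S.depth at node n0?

1. n0.fin = "kz"  [given at root]
2. n0.pre = true  [given at root]
3. n1.fin = "kz"  [if S₀.pre then S₀.fin else "k"]
4. n1.pre = true  [S₀.pre == true]
5. n2.live = true  [S.pre == true]
6. n3.hot = "ky"  ["ky"]
7. n3.mk = 8  [8]
8. n4.depth = false  [false]
9. n4.lim = true  [D.mk > 7]
10. n5.hot = 22  [terminal]
11. n6.hot = 30  [terminal]
12. n7.acc = 10  [terminal]
13. n4.lab = 1  [g.hot + b.hot - 51]
14. n3.idx = "kyy"  [D.hot ++ "y"]
15. n3.acc = true  [B.lab > 0]
16. n2.off = -5  [len(D.idx) - 8]
17. n2.lab = "pkyy"  ["p" ++ D.idx]
18. n8.acc = 25  [terminal]
19. n1.wid = 12  [(if S.pre then C.off else d.acc) + 17]
20. n1.depth = 30  [d.acc * 2 - 20]
21. n9.live = true  [S₀.pre == true]
22. n10.depth = true  [C.live == true]
23. n10.lim = true  [C.live == true]
24. n11.live = false  [B.lim == false]
25. n12.hot = 27  [terminal]
26. n11.off = -5  [g.hot - 32]
27. n11.lab = "yu"  ["yu"]
28. n10.lab = 3  [C.off + 8]
29. n9.off = 19  [B.lab + 16]
30. n9.lab = "rw"  ["rw"]
31. n13.hot = -4  [terminal]
32. n0.wid = -1  [S₁.wid * 2 - 25]
33. n0.depth = 29  [S₁.wid + 17]

29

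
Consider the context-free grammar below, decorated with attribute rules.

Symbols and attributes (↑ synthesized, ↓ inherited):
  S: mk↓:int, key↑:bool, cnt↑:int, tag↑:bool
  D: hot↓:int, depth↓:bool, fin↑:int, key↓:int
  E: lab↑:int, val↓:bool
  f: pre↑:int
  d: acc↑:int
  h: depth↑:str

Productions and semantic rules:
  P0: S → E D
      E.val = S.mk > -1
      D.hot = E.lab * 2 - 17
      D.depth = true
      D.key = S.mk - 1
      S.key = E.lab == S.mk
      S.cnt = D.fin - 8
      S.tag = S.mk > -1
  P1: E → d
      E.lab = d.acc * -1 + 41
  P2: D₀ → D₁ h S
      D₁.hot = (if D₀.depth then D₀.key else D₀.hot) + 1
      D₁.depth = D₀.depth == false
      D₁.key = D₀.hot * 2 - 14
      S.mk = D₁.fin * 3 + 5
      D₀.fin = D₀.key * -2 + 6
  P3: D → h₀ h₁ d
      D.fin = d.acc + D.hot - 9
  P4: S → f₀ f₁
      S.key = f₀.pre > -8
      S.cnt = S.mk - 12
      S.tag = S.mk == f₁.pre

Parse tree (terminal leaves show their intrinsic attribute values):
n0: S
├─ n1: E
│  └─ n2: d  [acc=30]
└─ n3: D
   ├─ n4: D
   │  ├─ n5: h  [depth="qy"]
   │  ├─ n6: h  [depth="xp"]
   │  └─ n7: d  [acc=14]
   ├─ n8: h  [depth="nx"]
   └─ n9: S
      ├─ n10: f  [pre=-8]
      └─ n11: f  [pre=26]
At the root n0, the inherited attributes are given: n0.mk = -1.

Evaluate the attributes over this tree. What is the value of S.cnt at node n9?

5

1. n0.mk = -1  [given at root]
2. n1.val = false  [S.mk > -1]
3. n2.acc = 30  [terminal]
4. n1.lab = 11  [d.acc * -1 + 41]
5. n3.hot = 5  [E.lab * 2 - 17]
6. n3.depth = true  [true]
7. n3.key = -2  [S.mk - 1]
8. n4.hot = -1  [(if D₀.depth then D₀.key else D₀.hot) + 1]
9. n4.depth = false  [D₀.depth == false]
10. n4.key = -4  [D₀.hot * 2 - 14]
11. n5.depth = "qy"  [terminal]
12. n6.depth = "xp"  [terminal]
13. n7.acc = 14  [terminal]
14. n4.fin = 4  [d.acc + D.hot - 9]
15. n8.depth = "nx"  [terminal]
16. n9.mk = 17  [D₁.fin * 3 + 5]
17. n10.pre = -8  [terminal]
18. n11.pre = 26  [terminal]
19. n9.key = false  [f₀.pre > -8]
20. n9.cnt = 5  [S.mk - 12]
21. n9.tag = false  [S.mk == f₁.pre]
22. n3.fin = 10  [D₀.key * -2 + 6]
23. n0.key = false  [E.lab == S.mk]
24. n0.cnt = 2  [D.fin - 8]
25. n0.tag = false  [S.mk > -1]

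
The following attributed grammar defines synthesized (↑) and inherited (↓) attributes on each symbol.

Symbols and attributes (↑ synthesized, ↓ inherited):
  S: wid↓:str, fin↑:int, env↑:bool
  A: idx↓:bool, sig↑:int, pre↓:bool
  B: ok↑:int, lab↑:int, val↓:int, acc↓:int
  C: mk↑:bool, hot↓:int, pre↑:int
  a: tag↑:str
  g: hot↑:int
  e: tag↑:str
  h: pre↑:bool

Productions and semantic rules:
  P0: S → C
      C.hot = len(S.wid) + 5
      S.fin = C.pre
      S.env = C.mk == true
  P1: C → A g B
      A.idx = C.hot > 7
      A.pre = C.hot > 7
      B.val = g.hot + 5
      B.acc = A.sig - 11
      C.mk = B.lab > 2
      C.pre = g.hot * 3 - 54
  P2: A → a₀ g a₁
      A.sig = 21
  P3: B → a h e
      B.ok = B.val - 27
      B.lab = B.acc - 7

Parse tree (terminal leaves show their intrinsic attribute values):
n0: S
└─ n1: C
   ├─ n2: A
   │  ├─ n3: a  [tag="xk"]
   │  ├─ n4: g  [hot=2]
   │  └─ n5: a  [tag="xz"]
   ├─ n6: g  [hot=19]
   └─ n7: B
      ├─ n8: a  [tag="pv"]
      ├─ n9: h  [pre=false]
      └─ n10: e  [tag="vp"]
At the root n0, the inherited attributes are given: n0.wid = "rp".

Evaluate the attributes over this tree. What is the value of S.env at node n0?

true

1. n0.wid = "rp"  [given at root]
2. n1.hot = 7  [len(S.wid) + 5]
3. n2.idx = false  [C.hot > 7]
4. n2.pre = false  [C.hot > 7]
5. n3.tag = "xk"  [terminal]
6. n4.hot = 2  [terminal]
7. n5.tag = "xz"  [terminal]
8. n2.sig = 21  [21]
9. n6.hot = 19  [terminal]
10. n7.val = 24  [g.hot + 5]
11. n7.acc = 10  [A.sig - 11]
12. n8.tag = "pv"  [terminal]
13. n9.pre = false  [terminal]
14. n10.tag = "vp"  [terminal]
15. n7.ok = -3  [B.val - 27]
16. n7.lab = 3  [B.acc - 7]
17. n1.mk = true  [B.lab > 2]
18. n1.pre = 3  [g.hot * 3 - 54]
19. n0.fin = 3  [C.pre]
20. n0.env = true  [C.mk == true]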